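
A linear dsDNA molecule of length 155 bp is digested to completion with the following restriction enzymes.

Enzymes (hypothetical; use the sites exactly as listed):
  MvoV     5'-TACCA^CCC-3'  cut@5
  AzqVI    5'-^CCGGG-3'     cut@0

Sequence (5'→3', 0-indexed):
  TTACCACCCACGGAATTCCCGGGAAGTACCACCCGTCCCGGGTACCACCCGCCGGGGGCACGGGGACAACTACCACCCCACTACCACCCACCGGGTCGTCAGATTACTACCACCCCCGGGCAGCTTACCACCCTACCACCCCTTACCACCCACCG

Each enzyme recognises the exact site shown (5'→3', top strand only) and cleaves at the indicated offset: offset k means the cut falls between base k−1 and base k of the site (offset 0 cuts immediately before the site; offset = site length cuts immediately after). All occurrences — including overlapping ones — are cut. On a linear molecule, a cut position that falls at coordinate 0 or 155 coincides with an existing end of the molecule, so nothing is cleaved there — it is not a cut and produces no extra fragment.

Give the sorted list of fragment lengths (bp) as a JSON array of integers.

Per-enzyme occurrences:
  MvoV (TACCACCC, off=5): starts [1, 26, 42, 70, 81, 107, 125, 133, 143] → cuts [6, 31, 47, 75, 86, 112, 130, 138, 148]
  AzqVI (CCGGG, off=0): starts [18, 37, 51, 90, 115] → cuts [18, 37, 51, 90, 115]

All cut coordinates (distinct, sorted): [6, 18, 31, 37, 47, 51, 75, 86, 90, 112, 115, 130, 138, 148]

Fragment lengths:
  [0,6): 6 bp
  [6,18): 12 bp
  [18,31): 13 bp
  [31,37): 6 bp
  [37,47): 10 bp
  [47,51): 4 bp
  [51,75): 24 bp
  [75,86): 11 bp
  [86,90): 4 bp
  [90,112): 22 bp
  [112,115): 3 bp
  [115,130): 15 bp
  [130,138): 8 bp
  [138,148): 10 bp
  [148,155): 7 bp

[3,4,4,6,6,7,8,10,10,11,12,13,15,22,24]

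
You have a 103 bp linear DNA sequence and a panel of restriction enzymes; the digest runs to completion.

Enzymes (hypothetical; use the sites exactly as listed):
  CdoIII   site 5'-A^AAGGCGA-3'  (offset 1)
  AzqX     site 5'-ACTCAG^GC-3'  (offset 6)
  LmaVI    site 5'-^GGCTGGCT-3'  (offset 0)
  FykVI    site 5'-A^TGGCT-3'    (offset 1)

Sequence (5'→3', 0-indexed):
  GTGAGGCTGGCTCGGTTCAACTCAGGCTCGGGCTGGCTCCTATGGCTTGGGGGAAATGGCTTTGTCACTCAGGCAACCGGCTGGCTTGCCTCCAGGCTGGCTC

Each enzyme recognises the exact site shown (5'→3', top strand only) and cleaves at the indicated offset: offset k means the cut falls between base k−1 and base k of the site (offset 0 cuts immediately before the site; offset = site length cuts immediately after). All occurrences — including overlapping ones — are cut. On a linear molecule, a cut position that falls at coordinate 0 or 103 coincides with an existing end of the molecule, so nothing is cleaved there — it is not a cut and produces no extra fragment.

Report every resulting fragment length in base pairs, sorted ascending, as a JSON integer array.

[4,5,6,9,12,14,16,16,21]

Per-enzyme occurrences:
  CdoIII (AAAGGCGA, off=1): no sites
  AzqX ACTCAGGC/6: at [19, 66] ⇒ [25, 72]
  LmaVI GGCTGGCT/0: at [4, 30, 78, 94] ⇒ [4, 30, 78, 94]
  FykVI ATGGCT/1: at [41, 55] ⇒ [42, 56]

All cut coordinates (distinct, sorted): [4, 25, 30, 42, 56, 72, 78, 94]

Fragment lengths:
  [0,4): 4 bp
  [4,25): 21 bp
  [25,30): 5 bp
  [30,42): 12 bp
  [42,56): 14 bp
  [56,72): 16 bp
  [72,78): 6 bp
  [78,94): 16 bp
  [94,103): 9 bp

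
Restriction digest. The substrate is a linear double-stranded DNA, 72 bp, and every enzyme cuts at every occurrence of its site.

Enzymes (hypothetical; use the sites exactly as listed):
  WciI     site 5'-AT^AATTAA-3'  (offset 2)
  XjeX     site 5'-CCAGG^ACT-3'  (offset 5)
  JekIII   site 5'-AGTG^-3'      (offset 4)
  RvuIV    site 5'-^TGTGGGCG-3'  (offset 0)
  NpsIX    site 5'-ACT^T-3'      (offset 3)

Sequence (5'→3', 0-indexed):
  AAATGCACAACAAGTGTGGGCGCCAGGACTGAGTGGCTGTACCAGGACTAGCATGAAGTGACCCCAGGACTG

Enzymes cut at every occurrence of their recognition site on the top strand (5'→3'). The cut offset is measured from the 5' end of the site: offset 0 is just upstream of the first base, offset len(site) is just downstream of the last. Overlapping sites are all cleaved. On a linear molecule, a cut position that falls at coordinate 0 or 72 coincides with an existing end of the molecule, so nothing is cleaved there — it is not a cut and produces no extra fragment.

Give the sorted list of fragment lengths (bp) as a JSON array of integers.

Site scan:
  WciI (ATAATTAA, off=2): no sites
  XjeX CCAGGACT/5: at [22, 41, 63] ⇒ [27, 46, 68]
  JekIII AGTG/4: at [12, 31, 56] ⇒ [16, 35, 60]
  RvuIV TGTGGGCG/0: at [14] ⇒ [14]
  NpsIX (ACTT, off=3): no sites

All cut coordinates (distinct, sorted): [14, 16, 27, 35, 46, 60, 68]

Fragment lengths:
  [0,14): 14 bp
  [14,16): 2 bp
  [16,27): 11 bp
  [27,35): 8 bp
  [35,46): 11 bp
  [46,60): 14 bp
  [60,68): 8 bp
  [68,72): 4 bp

[2,4,8,8,11,11,14,14]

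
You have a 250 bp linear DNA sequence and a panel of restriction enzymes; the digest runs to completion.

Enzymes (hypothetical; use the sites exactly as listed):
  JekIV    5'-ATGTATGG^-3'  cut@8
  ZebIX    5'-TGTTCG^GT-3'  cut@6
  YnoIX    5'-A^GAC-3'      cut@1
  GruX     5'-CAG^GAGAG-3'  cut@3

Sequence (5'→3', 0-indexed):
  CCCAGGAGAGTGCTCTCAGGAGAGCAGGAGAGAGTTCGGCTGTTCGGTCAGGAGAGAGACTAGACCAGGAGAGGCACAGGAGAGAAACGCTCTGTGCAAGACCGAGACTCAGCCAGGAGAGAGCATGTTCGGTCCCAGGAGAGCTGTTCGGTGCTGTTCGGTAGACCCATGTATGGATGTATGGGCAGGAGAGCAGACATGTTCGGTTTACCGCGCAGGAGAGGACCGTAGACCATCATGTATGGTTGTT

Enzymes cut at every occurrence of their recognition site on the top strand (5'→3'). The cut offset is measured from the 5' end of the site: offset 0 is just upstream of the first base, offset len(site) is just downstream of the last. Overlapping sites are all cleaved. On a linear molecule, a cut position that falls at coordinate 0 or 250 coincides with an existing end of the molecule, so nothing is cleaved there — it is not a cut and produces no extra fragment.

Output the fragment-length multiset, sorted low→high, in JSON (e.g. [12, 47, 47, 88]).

Per-enzyme occurrences:
  JekIV (ATGTATGG, off=8): starts [168, 176, 237] → cuts [176, 184, 245]
  ZebIX (TGTTCGGT, off=6): starts [40, 125, 144, 154, 199] → cuts [46, 131, 150, 160, 205]
  YnoIX (AGAC, off=1): starts [56, 61, 98, 104, 162, 194, 229] → cuts [57, 62, 99, 105, 163, 195, 230]
  GruX (CAGGAGAG, off=3): starts [2, 16, 24, 48, 65, 76, 113, 135, 185, 215] → cuts [5, 19, 27, 51, 68, 79, 116, 138, 188, 218]

All cut coordinates (distinct, sorted): [5, 19, 27, 46, 51, 57, 62, 68, 79, 99, 105, 116, 131, 138, 150, 160, 163, 176, 184, 188, 195, 205, 218, 230, 245]

Fragments:
  [0,5): 5 bp
  [5,19): 14 bp
  [19,27): 8 bp
  [27,46): 19 bp
  [46,51): 5 bp
  [51,57): 6 bp
  [57,62): 5 bp
  [62,68): 6 bp
  [68,79): 11 bp
  [79,99): 20 bp
  [99,105): 6 bp
  [105,116): 11 bp
  [116,131): 15 bp
  [131,138): 7 bp
  [138,150): 12 bp
  [150,160): 10 bp
  [160,163): 3 bp
  [163,176): 13 bp
  [176,184): 8 bp
  [184,188): 4 bp
  [188,195): 7 bp
  [195,205): 10 bp
  [205,218): 13 bp
  [218,230): 12 bp
  [230,245): 15 bp
  [245,250): 5 bp

[3,4,5,5,5,5,6,6,6,7,7,8,8,10,10,11,11,12,12,13,13,14,15,15,19,20]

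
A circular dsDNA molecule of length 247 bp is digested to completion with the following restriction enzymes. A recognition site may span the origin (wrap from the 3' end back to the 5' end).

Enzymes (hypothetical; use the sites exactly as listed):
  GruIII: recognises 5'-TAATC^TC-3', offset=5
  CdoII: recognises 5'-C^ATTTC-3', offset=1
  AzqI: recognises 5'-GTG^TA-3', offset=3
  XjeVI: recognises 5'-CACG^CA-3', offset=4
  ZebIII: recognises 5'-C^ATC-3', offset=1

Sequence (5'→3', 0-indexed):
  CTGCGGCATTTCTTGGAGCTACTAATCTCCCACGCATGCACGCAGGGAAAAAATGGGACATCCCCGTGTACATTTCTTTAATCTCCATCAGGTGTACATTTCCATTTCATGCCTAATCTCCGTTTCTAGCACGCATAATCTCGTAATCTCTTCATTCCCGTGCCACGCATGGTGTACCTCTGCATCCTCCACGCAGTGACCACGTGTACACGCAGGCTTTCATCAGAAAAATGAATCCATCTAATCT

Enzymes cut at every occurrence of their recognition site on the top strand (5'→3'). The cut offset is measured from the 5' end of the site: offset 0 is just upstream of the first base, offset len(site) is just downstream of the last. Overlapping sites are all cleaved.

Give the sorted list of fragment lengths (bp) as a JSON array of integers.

Site scan:
  GruIII TAATCTC/5: at [22, 78, 113, 135, 143, 241] ⇒ [27, 83, 118, 140, 148, 246]
  CdoII CATTTC/1: at [6, 70, 96, 102] ⇒ [7, 71, 97, 103]
  AzqI GTGTA/3: at [65, 91, 171, 203] ⇒ [68, 94, 174, 206]
  XjeVI CACGCA/4: at [30, 38, 129, 163, 189, 208] ⇒ [34, 42, 133, 167, 193, 212]
  ZebIII CATC/1: at [58, 85, 182, 220, 237] ⇒ [59, 86, 183, 221, 238]

All cut coordinates (distinct, sorted): [7, 27, 34, 42, 59, 68, 71, 83, 86, 94, 97, 103, 118, 133, 140, 148, 167, 174, 183, 193, 206, 212, 221, 238, 246]

Fragments:
  7→27: 20 bp
  27→34: 7 bp
  34→42: 8 bp
  42→59: 17 bp
  59→68: 9 bp
  68→71: 3 bp
  71→83: 12 bp
  83→86: 3 bp
  86→94: 8 bp
  94→97: 3 bp
  97→103: 6 bp
  103→118: 15 bp
  118→133: 15 bp
  133→140: 7 bp
  140→148: 8 bp
  148→167: 19 bp
  167→174: 7 bp
  174→183: 9 bp
  183→193: 10 bp
  193→206: 13 bp
  206→212: 6 bp
  212→221: 9 bp
  221→238: 17 bp
  238→246: 8 bp
  246→7 (wrap): 247-246+7 = 8 bp

[3,3,3,6,6,7,7,7,8,8,8,8,8,9,9,9,10,12,13,15,15,17,17,19,20]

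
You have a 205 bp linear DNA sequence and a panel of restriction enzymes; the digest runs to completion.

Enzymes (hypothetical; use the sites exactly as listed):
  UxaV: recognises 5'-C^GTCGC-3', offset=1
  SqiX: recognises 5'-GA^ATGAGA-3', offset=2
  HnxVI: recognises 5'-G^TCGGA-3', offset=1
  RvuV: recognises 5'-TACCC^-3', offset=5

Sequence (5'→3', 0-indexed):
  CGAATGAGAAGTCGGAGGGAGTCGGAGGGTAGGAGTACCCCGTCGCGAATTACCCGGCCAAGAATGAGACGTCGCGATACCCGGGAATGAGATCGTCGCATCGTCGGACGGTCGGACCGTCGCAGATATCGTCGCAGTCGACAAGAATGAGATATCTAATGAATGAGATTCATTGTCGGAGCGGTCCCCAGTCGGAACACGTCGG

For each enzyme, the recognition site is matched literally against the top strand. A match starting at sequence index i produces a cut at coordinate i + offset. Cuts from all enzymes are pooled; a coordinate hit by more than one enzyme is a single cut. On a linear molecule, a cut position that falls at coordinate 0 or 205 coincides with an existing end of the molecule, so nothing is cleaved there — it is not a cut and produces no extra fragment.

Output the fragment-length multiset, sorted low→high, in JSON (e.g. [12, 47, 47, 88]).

Site scan:
  UxaV (CGTCGC, off=1): starts [40, 69, 93, 117, 129] → cuts [41, 70, 94, 118, 130]
  SqiX (GAATGAGA, off=2): starts [1, 61, 84, 144, 160] → cuts [3, 63, 86, 146, 162]
  HnxVI (GTCGGA, off=1): starts [10, 20, 102, 110, 174, 190] → cuts [11, 21, 103, 111, 175, 191]
  RvuV (TACCC, off=5): starts [35, 50, 77] → cuts [40, 55, 82]

Pooled cuts: [3, 11, 21, 40, 41, 55, 63, 70, 82, 86, 94, 103, 111, 118, 130, 146, 162, 175, 191]

Fragment lengths:
  [0,3): 3 bp
  [3,11): 8 bp
  [11,21): 10 bp
  [21,40): 19 bp
  [40,41): 1 bp
  [41,55): 14 bp
  [55,63): 8 bp
  [63,70): 7 bp
  [70,82): 12 bp
  [82,86): 4 bp
  [86,94): 8 bp
  [94,103): 9 bp
  [103,111): 8 bp
  [111,118): 7 bp
  [118,130): 12 bp
  [130,146): 16 bp
  [146,162): 16 bp
  [162,175): 13 bp
  [175,191): 16 bp
  [191,205): 14 bp

[1,3,4,7,7,8,8,8,8,9,10,12,12,13,14,14,16,16,16,19]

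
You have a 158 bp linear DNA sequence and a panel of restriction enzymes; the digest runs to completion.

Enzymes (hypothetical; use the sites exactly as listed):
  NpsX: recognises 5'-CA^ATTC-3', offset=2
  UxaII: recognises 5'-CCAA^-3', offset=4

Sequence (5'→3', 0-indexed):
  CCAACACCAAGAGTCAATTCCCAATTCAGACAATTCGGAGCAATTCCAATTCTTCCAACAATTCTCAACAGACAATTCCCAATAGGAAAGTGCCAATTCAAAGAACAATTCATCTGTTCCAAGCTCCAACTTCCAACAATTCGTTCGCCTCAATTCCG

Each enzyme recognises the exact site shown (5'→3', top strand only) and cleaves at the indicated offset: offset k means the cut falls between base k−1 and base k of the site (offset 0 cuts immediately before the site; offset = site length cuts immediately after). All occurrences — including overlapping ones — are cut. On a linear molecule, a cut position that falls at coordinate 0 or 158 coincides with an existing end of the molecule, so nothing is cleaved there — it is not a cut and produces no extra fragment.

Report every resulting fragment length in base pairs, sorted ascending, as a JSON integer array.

[1,1,1,2,2,4,6,6,6,6,7,7,7,8,8,9,10,11,13,14,14,15]

Per-enzyme occurrences:
  NpsX (CAATTC, off=2): starts [14, 21, 30, 40, 46, 58, 72, 93, 105, 136, 150] → cuts [16, 23, 32, 42, 48, 60, 74, 95, 107, 138, 152]
  UxaII (CCAA, off=4): starts [0, 6, 20, 45, 54, 78, 92, 118, 125, 132] → cuts [4, 10, 24, 49, 58, 82, 96, 122, 129, 136]

Pooled cuts: [4, 10, 16, 23, 24, 32, 42, 48, 49, 58, 60, 74, 82, 95, 96, 107, 122, 129, 136, 138, 152]

Fragment lengths:
  [0,4): 4 bp
  [4,10): 6 bp
  [10,16): 6 bp
  [16,23): 7 bp
  [23,24): 1 bp
  [24,32): 8 bp
  [32,42): 10 bp
  [42,48): 6 bp
  [48,49): 1 bp
  [49,58): 9 bp
  [58,60): 2 bp
  [60,74): 14 bp
  [74,82): 8 bp
  [82,95): 13 bp
  [95,96): 1 bp
  [96,107): 11 bp
  [107,122): 15 bp
  [122,129): 7 bp
  [129,136): 7 bp
  [136,138): 2 bp
  [138,152): 14 bp
  [152,158): 6 bp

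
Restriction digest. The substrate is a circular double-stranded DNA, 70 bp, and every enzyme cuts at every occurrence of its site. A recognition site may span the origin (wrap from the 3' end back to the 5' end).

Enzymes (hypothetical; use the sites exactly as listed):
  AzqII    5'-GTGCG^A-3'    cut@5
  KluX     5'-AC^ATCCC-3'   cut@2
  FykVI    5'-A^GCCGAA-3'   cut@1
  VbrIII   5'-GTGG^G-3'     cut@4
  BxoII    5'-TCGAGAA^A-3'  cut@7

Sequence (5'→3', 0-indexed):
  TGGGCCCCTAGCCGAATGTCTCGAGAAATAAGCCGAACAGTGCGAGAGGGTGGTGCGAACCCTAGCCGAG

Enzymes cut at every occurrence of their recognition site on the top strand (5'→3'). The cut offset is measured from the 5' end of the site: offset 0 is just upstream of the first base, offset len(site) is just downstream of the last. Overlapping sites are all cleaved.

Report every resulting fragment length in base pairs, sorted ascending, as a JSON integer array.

Per-enzyme occurrences:
  AzqII GTGCGA/5: at [39, 52] ⇒ [44, 57]
  KluX (ACATCCC, off=2): no sites
  FykVI AGCCGAA/1: at [9, 30] ⇒ [10, 31]
  VbrIII GTGGG/4: at [69] ⇒ [3]
  BxoII TCGAGAAA/7: at [20] ⇒ [27]

Pooled cuts: [3, 10, 27, 31, 44, 57]

Fragments:
  3→10: 7 bp
  10→27: 17 bp
  27→31: 4 bp
  31→44: 13 bp
  44→57: 13 bp
  57→3 (wrap): 70-57+3 = 16 bp

[4,7,13,13,16,17]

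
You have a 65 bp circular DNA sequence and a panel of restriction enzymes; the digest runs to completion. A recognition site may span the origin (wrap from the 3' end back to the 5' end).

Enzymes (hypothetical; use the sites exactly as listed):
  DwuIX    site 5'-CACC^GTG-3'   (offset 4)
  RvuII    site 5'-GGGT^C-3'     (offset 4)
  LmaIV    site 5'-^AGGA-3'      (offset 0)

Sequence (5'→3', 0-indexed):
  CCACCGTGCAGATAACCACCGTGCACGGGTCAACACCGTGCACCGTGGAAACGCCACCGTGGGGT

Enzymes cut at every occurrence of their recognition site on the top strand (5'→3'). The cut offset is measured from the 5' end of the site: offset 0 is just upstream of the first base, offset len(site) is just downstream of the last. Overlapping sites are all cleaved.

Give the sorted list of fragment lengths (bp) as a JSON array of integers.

Per-enzyme occurrences:
  DwuIX CACCGTG/4: at [1, 16, 33, 40, 54] ⇒ [5, 20, 37, 44, 58]
  RvuII GGGTC/4: at [26, 61] ⇒ [0, 30]
  LmaIV (AGGA, off=0): no sites

All cut coordinates (distinct, sorted): [0, 5, 20, 30, 37, 44, 58]

Fragments:
  0→5: 5 bp
  5→20: 15 bp
  20→30: 10 bp
  30→37: 7 bp
  37→44: 7 bp
  44→58: 14 bp
  58→0 (wrap): 65-58+0 = 7 bp

[5,7,7,7,10,14,15]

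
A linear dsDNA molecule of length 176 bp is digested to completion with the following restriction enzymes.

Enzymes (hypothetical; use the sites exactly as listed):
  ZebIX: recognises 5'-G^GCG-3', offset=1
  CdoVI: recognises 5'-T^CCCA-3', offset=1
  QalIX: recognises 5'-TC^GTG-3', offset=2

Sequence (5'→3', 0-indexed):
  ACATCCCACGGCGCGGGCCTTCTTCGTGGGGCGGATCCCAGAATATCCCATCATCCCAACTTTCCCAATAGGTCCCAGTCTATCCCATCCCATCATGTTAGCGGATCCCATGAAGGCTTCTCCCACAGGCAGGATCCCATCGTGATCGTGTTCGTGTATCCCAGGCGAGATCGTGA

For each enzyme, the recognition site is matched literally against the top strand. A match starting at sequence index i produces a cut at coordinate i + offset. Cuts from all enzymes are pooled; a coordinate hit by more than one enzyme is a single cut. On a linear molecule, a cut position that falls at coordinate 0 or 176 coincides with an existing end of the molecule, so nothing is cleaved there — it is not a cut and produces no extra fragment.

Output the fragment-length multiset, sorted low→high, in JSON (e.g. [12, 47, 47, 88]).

Site scan:
  ZebIX (GGCG, off=1): starts [9, 29, 163] → cuts [10, 30, 164]
  CdoVI (TCCCA, off=1): starts [3, 35, 45, 53, 62, 72, 82, 87, 105, 120, 134, 158] → cuts [4, 36, 46, 54, 63, 73, 83, 88, 106, 121, 135, 159]
  QalIX (TCGTG, off=2): starts [23, 139, 145, 151, 170] → cuts [25, 141, 147, 153, 172]

All cut coordinates (distinct, sorted): [4, 10, 25, 30, 36, 46, 54, 63, 73, 83, 88, 106, 121, 135, 141, 147, 153, 159, 164, 172]

Fragments:
  [0,4): 4 bp
  [4,10): 6 bp
  [10,25): 15 bp
  [25,30): 5 bp
  [30,36): 6 bp
  [36,46): 10 bp
  [46,54): 8 bp
  [54,63): 9 bp
  [63,73): 10 bp
  [73,83): 10 bp
  [83,88): 5 bp
  [88,106): 18 bp
  [106,121): 15 bp
  [121,135): 14 bp
  [135,141): 6 bp
  [141,147): 6 bp
  [147,153): 6 bp
  [153,159): 6 bp
  [159,164): 5 bp
  [164,172): 8 bp
  [172,176): 4 bp

[4,4,5,5,5,6,6,6,6,6,6,8,8,9,10,10,10,14,15,15,18]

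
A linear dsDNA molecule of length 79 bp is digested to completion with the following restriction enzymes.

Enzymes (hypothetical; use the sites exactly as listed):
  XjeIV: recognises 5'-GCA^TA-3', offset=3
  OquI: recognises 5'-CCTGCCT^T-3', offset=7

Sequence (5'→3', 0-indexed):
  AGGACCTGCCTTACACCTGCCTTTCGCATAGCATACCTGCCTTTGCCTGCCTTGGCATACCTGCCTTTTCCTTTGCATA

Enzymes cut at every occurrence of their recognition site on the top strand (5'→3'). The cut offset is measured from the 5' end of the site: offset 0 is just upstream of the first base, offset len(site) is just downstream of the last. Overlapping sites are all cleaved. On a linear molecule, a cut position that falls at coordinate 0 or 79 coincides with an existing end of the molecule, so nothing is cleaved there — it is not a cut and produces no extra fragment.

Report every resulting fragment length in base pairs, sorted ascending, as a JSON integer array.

[2,5,5,6,9,9,10,11,11,11]

Site scan:
  XjeIV (GCATA, off=3): starts [25, 30, 54, 74] → cuts [28, 33, 57, 77]
  OquI (CCTGCCTT, off=7): starts [4, 15, 35, 45, 59] → cuts [11, 22, 42, 52, 66]

Pooled cuts: [11, 22, 28, 33, 42, 52, 57, 66, 77]

Fragment lengths:
  [0,11): 11 bp
  [11,22): 11 bp
  [22,28): 6 bp
  [28,33): 5 bp
  [33,42): 9 bp
  [42,52): 10 bp
  [52,57): 5 bp
  [57,66): 9 bp
  [66,77): 11 bp
  [77,79): 2 bp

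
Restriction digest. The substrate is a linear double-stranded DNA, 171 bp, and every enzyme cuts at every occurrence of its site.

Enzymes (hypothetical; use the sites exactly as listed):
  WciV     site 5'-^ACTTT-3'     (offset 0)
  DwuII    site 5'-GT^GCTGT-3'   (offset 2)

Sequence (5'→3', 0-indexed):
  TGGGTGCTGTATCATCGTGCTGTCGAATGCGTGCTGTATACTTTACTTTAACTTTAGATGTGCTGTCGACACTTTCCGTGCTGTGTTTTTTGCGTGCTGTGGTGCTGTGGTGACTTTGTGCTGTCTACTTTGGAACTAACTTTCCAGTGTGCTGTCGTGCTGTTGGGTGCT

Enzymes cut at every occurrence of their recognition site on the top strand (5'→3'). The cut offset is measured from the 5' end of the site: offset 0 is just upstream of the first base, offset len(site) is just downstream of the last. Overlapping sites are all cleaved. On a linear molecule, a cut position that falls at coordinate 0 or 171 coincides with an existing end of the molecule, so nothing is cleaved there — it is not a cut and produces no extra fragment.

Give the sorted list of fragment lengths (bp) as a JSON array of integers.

[5,5,6,7,7,7,8,8,9,9,9,11,12,12,13,13,14,16]

Per-enzyme occurrences:
  WciV (ACTTT, off=0): starts [39, 44, 50, 70, 112, 126, 138] → cuts [39, 44, 50, 70, 112, 126, 138]
  DwuII (GTGCTGT, off=2): starts [3, 16, 30, 59, 77, 93, 101, 117, 148, 156] → cuts [5, 18, 32, 61, 79, 95, 103, 119, 150, 158]

All cut coordinates (distinct, sorted): [5, 18, 32, 39, 44, 50, 61, 70, 79, 95, 103, 112, 119, 126, 138, 150, 158]

Fragment lengths:
  [0,5): 5 bp
  [5,18): 13 bp
  [18,32): 14 bp
  [32,39): 7 bp
  [39,44): 5 bp
  [44,50): 6 bp
  [50,61): 11 bp
  [61,70): 9 bp
  [70,79): 9 bp
  [79,95): 16 bp
  [95,103): 8 bp
  [103,112): 9 bp
  [112,119): 7 bp
  [119,126): 7 bp
  [126,138): 12 bp
  [138,150): 12 bp
  [150,158): 8 bp
  [158,171): 13 bp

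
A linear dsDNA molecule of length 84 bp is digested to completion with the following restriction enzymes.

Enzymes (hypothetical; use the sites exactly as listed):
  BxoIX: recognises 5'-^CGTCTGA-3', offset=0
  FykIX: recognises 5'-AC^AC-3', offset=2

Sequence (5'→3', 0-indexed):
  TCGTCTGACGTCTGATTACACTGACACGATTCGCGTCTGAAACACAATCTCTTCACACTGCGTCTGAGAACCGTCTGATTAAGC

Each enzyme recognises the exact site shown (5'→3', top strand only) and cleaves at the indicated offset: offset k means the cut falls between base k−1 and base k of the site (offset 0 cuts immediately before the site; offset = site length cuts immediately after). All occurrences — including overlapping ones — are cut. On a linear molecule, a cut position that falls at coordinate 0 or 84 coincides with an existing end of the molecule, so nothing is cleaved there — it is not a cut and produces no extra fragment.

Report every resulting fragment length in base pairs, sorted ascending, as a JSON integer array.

[1,4,6,7,8,10,11,11,13,13]

Per-enzyme occurrences:
  BxoIX (CGTCTGA, off=0): starts [1, 8, 33, 60, 71] → cuts [1, 8, 33, 60, 71]
  FykIX (ACAC, off=2): starts [17, 23, 41, 54] → cuts [19, 25, 43, 56]

All cut coordinates (distinct, sorted): [1, 8, 19, 25, 33, 43, 56, 60, 71]

Fragments:
  [0,1): 1 bp
  [1,8): 7 bp
  [8,19): 11 bp
  [19,25): 6 bp
  [25,33): 8 bp
  [33,43): 10 bp
  [43,56): 13 bp
  [56,60): 4 bp
  [60,71): 11 bp
  [71,84): 13 bp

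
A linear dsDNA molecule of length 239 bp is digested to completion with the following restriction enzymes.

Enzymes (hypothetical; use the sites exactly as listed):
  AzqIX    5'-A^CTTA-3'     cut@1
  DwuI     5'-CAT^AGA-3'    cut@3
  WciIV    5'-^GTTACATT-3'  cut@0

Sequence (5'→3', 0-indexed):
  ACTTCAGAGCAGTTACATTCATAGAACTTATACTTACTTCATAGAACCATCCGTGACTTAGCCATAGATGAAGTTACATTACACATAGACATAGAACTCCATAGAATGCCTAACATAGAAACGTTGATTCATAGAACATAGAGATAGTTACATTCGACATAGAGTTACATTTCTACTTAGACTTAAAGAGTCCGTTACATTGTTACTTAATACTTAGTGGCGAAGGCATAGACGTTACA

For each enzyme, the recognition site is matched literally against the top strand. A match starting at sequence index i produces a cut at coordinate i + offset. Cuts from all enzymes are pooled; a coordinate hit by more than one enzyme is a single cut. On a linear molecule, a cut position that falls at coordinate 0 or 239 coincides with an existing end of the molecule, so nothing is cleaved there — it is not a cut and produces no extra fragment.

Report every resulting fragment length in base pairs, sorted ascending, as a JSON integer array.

[3,4,6,6,6,7,7,7,7,9,10,10,10,11,11,12,12,12,14,14,14,14,16,17]

Scan for sites:
  AzqIX ACTTA/1: at [25, 31, 55, 174, 180, 204, 211] ⇒ [26, 32, 56, 175, 181, 205, 212]
  DwuI CATAGA/3: at [19, 39, 62, 83, 89, 99, 113, 129, 136, 157, 226] ⇒ [22, 42, 65, 86, 92, 102, 116, 132, 139, 160, 229]
  WciIV GTTACATT/0: at [11, 72, 146, 163, 193] ⇒ [11, 72, 146, 163, 193]

All cut coordinates (distinct, sorted): [11, 22, 26, 32, 42, 56, 65, 72, 86, 92, 102, 116, 132, 139, 146, 160, 163, 175, 181, 193, 205, 212, 229]

Fragment lengths:
  [0,11): 11 bp
  [11,22): 11 bp
  [22,26): 4 bp
  [26,32): 6 bp
  [32,42): 10 bp
  [42,56): 14 bp
  [56,65): 9 bp
  [65,72): 7 bp
  [72,86): 14 bp
  [86,92): 6 bp
  [92,102): 10 bp
  [102,116): 14 bp
  [116,132): 16 bp
  [132,139): 7 bp
  [139,146): 7 bp
  [146,160): 14 bp
  [160,163): 3 bp
  [163,175): 12 bp
  [175,181): 6 bp
  [181,193): 12 bp
  [193,205): 12 bp
  [205,212): 7 bp
  [212,229): 17 bp
  [229,239): 10 bp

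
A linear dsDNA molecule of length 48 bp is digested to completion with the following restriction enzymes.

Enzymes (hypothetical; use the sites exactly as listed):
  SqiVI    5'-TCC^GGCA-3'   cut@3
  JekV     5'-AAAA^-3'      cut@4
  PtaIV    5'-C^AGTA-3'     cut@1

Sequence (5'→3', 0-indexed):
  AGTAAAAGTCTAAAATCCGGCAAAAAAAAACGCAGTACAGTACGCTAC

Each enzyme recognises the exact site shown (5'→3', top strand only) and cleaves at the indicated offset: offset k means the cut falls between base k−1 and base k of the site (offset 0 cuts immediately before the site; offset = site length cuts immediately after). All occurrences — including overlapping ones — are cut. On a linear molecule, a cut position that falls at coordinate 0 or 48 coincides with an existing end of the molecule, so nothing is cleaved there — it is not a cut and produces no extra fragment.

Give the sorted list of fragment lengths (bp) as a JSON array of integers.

[1,1,1,1,1,3,3,5,7,7,8,10]

Site scan:
  SqiVI (TCCGGCA, off=3): starts [15] → cuts [18]
  JekV (AAAA, off=4): starts [3, 11, 21, 22, 23, 24, 25, 26] → cuts [7, 15, 25, 26, 27, 28, 29, 30]
  PtaIV (CAGTA, off=1): starts [32, 37] → cuts [33, 38]

Pooled cuts: [7, 15, 18, 25, 26, 27, 28, 29, 30, 33, 38]

Fragments:
  [0,7): 7 bp
  [7,15): 8 bp
  [15,18): 3 bp
  [18,25): 7 bp
  [25,26): 1 bp
  [26,27): 1 bp
  [27,28): 1 bp
  [28,29): 1 bp
  [29,30): 1 bp
  [30,33): 3 bp
  [33,38): 5 bp
  [38,48): 10 bp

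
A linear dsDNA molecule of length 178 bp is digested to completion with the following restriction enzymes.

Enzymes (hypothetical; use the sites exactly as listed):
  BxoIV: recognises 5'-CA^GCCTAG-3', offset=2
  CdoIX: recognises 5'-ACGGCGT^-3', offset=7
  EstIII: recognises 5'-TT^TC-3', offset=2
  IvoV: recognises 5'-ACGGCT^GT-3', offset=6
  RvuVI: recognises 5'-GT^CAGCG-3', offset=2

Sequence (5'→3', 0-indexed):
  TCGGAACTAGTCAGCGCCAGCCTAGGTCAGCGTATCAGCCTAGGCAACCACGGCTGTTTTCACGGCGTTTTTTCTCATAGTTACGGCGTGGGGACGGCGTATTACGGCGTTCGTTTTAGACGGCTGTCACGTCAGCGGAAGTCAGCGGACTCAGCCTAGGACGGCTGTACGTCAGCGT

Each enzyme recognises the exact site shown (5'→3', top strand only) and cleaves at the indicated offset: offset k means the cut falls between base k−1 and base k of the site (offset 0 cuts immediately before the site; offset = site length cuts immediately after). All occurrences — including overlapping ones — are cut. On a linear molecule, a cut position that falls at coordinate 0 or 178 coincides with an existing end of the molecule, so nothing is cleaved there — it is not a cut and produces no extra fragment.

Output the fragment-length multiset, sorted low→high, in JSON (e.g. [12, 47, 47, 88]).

Site scan:
  BxoIV (CAGCCTAG, off=2): starts [17, 35, 151] → cuts [19, 37, 153]
  CdoIX (ACGGCGT, off=7): starts [61, 82, 93, 103] → cuts [68, 89, 100, 110]
  EstIII (TTTC, off=2): starts [57, 70] → cuts [59, 72]
  IvoV (ACGGCTGT, off=6): starts [49, 119, 160] → cuts [55, 125, 166]
  RvuVI (GTCAGCG, off=2): starts [9, 25, 130, 140, 170] → cuts [11, 27, 132, 142, 172]

All cut coordinates (distinct, sorted): [11, 19, 27, 37, 55, 59, 68, 72, 89, 100, 110, 125, 132, 142, 153, 166, 172]

Fragments:
  [0,11): 11 bp
  [11,19): 8 bp
  [19,27): 8 bp
  [27,37): 10 bp
  [37,55): 18 bp
  [55,59): 4 bp
  [59,68): 9 bp
  [68,72): 4 bp
  [72,89): 17 bp
  [89,100): 11 bp
  [100,110): 10 bp
  [110,125): 15 bp
  [125,132): 7 bp
  [132,142): 10 bp
  [142,153): 11 bp
  [153,166): 13 bp
  [166,172): 6 bp
  [172,178): 6 bp

[4,4,6,6,7,8,8,9,10,10,10,11,11,11,13,15,17,18]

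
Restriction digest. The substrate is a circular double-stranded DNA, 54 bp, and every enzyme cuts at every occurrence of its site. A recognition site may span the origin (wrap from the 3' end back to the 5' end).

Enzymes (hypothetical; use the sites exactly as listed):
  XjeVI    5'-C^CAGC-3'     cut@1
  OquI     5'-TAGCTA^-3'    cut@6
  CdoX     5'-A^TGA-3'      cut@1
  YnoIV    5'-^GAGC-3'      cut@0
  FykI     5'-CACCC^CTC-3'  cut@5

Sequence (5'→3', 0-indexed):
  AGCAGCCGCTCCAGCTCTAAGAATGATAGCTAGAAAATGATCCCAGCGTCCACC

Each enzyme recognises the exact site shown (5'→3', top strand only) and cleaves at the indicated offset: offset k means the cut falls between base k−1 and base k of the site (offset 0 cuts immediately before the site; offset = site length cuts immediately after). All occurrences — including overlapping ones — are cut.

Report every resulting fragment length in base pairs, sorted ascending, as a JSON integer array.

Site scan:
  XjeVI (CCAGC, off=1): starts [10, 42, 52] → cuts [11, 43, 53]
  OquI (TAGCTA, off=6): starts [26] → cuts [32]
  CdoX (ATGA, off=1): starts [22, 36] → cuts [23, 37]
  YnoIV (GAGC, off=0): no sites
  FykI (CACCCCTC, off=5): no sites

Pooled cuts: [11, 23, 32, 37, 43, 53]

Fragment lengths:
  11→23: 12 bp
  23→32: 9 bp
  32→37: 5 bp
  37→43: 6 bp
  43→53: 10 bp
  53→11 (wrap): 54-53+11 = 12 bp

[5,6,9,10,12,12]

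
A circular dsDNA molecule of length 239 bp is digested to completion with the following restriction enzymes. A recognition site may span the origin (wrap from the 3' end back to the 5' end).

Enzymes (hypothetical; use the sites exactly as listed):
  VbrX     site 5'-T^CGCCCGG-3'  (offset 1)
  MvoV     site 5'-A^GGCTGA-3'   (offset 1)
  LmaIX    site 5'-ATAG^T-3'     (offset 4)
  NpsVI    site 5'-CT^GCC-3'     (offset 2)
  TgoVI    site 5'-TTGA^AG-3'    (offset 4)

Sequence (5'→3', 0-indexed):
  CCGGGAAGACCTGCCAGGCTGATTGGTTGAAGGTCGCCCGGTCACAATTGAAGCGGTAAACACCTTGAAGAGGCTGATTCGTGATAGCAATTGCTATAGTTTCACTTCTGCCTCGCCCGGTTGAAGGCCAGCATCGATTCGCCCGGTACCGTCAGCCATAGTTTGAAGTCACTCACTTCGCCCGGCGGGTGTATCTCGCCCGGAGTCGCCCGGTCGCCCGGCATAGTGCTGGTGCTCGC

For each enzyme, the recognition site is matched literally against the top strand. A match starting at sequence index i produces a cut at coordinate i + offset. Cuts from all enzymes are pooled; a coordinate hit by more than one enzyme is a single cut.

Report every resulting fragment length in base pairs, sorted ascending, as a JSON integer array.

Scan for sites:
  VbrX (TCGCCCGG, off=1): starts [33, 112, 138, 177, 195, 205, 213, 235] → cuts [34, 113, 139, 178, 196, 206, 214, 236]
  MvoV (AGGCTGA, off=1): starts [15, 70] → cuts [16, 71]
  LmaIX (ATAGT, off=4): starts [95, 157, 222] → cuts [99, 161, 226]
  NpsVI (CTGCC, off=2): starts [10, 107] → cuts [12, 109]
  TgoVI (TTGAAG, off=4): starts [26, 47, 64, 120, 162] → cuts [30, 51, 68, 124, 166]

Pooled cuts: [12, 16, 30, 34, 51, 68, 71, 99, 109, 113, 124, 139, 161, 166, 178, 196, 206, 214, 226, 236]

Fragments:
  12→16: 4 bp
  16→30: 14 bp
  30→34: 4 bp
  34→51: 17 bp
  51→68: 17 bp
  68→71: 3 bp
  71→99: 28 bp
  99→109: 10 bp
  109→113: 4 bp
  113→124: 11 bp
  124→139: 15 bp
  139→161: 22 bp
  161→166: 5 bp
  166→178: 12 bp
  178→196: 18 bp
  196→206: 10 bp
  206→214: 8 bp
  214→226: 12 bp
  226→236: 10 bp
  236→12 (wrap): 239-236+12 = 15 bp

[3,4,4,4,5,8,10,10,10,11,12,12,14,15,15,17,17,18,22,28]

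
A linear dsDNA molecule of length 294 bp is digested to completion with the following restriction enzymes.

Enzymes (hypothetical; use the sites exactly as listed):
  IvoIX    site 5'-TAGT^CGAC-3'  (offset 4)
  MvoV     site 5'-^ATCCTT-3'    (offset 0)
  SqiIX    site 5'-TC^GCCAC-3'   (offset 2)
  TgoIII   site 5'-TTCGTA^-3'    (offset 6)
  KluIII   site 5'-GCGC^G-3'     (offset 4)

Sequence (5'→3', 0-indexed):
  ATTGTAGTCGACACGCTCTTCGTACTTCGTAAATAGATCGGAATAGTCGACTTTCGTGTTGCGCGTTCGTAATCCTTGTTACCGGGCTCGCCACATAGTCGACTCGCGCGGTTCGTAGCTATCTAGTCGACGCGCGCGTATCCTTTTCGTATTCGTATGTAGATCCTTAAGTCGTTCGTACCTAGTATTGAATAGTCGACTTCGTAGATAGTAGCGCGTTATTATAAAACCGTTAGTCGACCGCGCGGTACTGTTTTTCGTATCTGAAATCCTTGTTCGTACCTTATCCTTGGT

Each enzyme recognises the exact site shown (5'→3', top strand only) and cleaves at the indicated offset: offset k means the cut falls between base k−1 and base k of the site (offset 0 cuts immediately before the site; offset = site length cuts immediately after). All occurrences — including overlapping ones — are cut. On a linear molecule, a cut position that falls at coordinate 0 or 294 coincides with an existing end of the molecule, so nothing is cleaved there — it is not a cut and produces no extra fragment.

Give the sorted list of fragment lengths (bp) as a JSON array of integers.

[2,2,4,5,6,6,7,7,8,8,8,9,9,10,10,10,10,11,12,13,16,16,16,16,17,18,18,20]

Scan for sites:
  IvoIX (TAGTCGAC, off=4): starts [4, 43, 95, 123, 192, 233] → cuts [8, 47, 99, 127, 196, 237]
  MvoV (ATCCTT, off=0): starts [71, 139, 162, 268, 285] → cuts [71, 139, 162, 268, 285]
  SqiIX (TCGCCAC, off=2): starts [87] → cuts [89]
  TgoIII (TTCGTA, off=6): starts [18, 25, 65, 111, 145, 151, 174, 200, 256, 275] → cuts [24, 31, 71, 117, 151, 157, 180, 206, 262, 281]
  KluIII (GCGCG, off=4): starts [60, 105, 131, 133, 213, 242] → cuts [64, 109, 135, 137, 217, 246]

Pooled cuts: [8, 24, 31, 47, 64, 71, 89, 99, 109, 117, 127, 135, 137, 139, 151, 157, 162, 180, 196, 206, 217, 237, 246, 262, 268, 281, 285]

Fragment lengths:
  [0,8): 8 bp
  [8,24): 16 bp
  [24,31): 7 bp
  [31,47): 16 bp
  [47,64): 17 bp
  [64,71): 7 bp
  [71,89): 18 bp
  [89,99): 10 bp
  [99,109): 10 bp
  [109,117): 8 bp
  [117,127): 10 bp
  [127,135): 8 bp
  [135,137): 2 bp
  [137,139): 2 bp
  [139,151): 12 bp
  [151,157): 6 bp
  [157,162): 5 bp
  [162,180): 18 bp
  [180,196): 16 bp
  [196,206): 10 bp
  [206,217): 11 bp
  [217,237): 20 bp
  [237,246): 9 bp
  [246,262): 16 bp
  [262,268): 6 bp
  [268,281): 13 bp
  [281,285): 4 bp
  [285,294): 9 bp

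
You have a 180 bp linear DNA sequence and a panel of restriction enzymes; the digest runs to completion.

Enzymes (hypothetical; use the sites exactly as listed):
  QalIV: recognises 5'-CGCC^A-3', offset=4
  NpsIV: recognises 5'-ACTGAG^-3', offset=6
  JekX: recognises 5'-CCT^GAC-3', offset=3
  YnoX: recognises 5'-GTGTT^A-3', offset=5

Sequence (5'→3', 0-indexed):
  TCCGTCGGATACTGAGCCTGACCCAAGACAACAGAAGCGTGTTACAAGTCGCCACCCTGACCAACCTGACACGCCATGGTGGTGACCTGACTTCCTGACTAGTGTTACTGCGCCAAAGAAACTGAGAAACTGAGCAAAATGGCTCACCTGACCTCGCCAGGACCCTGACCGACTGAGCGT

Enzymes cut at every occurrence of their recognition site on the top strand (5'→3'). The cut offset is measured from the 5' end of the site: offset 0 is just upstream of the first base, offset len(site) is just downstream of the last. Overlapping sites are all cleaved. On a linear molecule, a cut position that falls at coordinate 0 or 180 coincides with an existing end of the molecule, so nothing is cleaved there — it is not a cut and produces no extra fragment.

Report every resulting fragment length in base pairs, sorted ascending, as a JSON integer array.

Per-enzyme occurrences:
  QalIV CGCCA/4: at [49, 71, 110, 154] ⇒ [53, 75, 114, 158]
  NpsIV ACTGAG/6: at [10, 120, 128, 171] ⇒ [16, 126, 134, 177]
  JekX CCTGAC/3: at [16, 55, 64, 85, 93, 146, 163] ⇒ [19, 58, 67, 88, 96, 149, 166]
  YnoX GTGTTA/5: at [38, 101] ⇒ [43, 106]

All cut coordinates (distinct, sorted): [16, 19, 43, 53, 58, 67, 75, 88, 96, 106, 114, 126, 134, 149, 158, 166, 177]

Fragments:
  [0,16): 16 bp
  [16,19): 3 bp
  [19,43): 24 bp
  [43,53): 10 bp
  [53,58): 5 bp
  [58,67): 9 bp
  [67,75): 8 bp
  [75,88): 13 bp
  [88,96): 8 bp
  [96,106): 10 bp
  [106,114): 8 bp
  [114,126): 12 bp
  [126,134): 8 bp
  [134,149): 15 bp
  [149,158): 9 bp
  [158,166): 8 bp
  [166,177): 11 bp
  [177,180): 3 bp

[3,3,5,8,8,8,8,8,9,9,10,10,11,12,13,15,16,24]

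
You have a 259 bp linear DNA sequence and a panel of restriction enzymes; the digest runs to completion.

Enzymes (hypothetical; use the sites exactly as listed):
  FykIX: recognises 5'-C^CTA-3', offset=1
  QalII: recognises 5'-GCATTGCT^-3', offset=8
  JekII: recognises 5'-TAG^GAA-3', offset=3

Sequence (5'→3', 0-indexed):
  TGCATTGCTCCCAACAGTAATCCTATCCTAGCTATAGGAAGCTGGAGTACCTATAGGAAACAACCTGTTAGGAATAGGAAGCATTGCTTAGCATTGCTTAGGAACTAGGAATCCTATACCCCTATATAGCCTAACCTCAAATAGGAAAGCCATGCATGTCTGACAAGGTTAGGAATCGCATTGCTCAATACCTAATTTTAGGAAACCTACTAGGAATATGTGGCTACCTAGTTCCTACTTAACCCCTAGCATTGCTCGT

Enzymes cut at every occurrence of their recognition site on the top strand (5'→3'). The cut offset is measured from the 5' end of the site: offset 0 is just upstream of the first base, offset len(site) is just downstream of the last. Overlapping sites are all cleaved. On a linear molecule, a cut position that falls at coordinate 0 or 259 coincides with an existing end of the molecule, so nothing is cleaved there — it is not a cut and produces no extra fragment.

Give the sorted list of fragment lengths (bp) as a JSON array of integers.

Site scan:
  FykIX (CCTA, off=1): starts [21, 26, 49, 112, 120, 129, 190, 205, 226, 233, 244] → cuts [22, 27, 50, 113, 121, 130, 191, 206, 227, 234, 245]
  QalII (GCATTGCT, off=8): starts [1, 80, 90, 177, 248] → cuts [9, 88, 98, 185, 256]
  JekII (TAGGAA, off=3): starts [34, 53, 68, 74, 98, 105, 141, 169, 198, 210] → cuts [37, 56, 71, 77, 101, 108, 144, 172, 201, 213]

All cut coordinates (distinct, sorted): [9, 22, 27, 37, 50, 56, 71, 77, 88, 98, 101, 108, 113, 121, 130, 144, 172, 185, 191, 201, 206, 213, 227, 234, 245, 256]

Fragment lengths:
  [0,9): 9 bp
  [9,22): 13 bp
  [22,27): 5 bp
  [27,37): 10 bp
  [37,50): 13 bp
  [50,56): 6 bp
  [56,71): 15 bp
  [71,77): 6 bp
  [77,88): 11 bp
  [88,98): 10 bp
  [98,101): 3 bp
  [101,108): 7 bp
  [108,113): 5 bp
  [113,121): 8 bp
  [121,130): 9 bp
  [130,144): 14 bp
  [144,172): 28 bp
  [172,185): 13 bp
  [185,191): 6 bp
  [191,201): 10 bp
  [201,206): 5 bp
  [206,213): 7 bp
  [213,227): 14 bp
  [227,234): 7 bp
  [234,245): 11 bp
  [245,256): 11 bp
  [256,259): 3 bp

[3,3,5,5,5,6,6,6,7,7,7,8,9,9,10,10,10,11,11,11,13,13,13,14,14,15,28]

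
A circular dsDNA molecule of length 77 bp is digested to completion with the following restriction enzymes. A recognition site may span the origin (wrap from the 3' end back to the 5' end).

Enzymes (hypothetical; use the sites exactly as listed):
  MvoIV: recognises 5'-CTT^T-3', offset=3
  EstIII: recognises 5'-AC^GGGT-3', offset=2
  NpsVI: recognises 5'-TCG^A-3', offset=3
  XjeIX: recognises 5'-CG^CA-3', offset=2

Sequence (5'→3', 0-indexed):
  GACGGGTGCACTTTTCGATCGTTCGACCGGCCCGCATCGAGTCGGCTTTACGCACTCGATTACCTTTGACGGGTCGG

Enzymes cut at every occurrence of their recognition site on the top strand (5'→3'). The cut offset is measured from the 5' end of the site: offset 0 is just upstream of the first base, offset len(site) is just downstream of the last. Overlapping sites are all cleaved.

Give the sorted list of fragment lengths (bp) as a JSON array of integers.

[4,4,4,5,6,8,8,9,9,10,10]

Per-enzyme occurrences:
  MvoIV CTTT/3: at [10, 45, 63] ⇒ [13, 48, 66]
  EstIII ACGGGT/2: at [1, 68] ⇒ [3, 70]
  NpsVI TCGA/3: at [14, 22, 36, 55] ⇒ [17, 25, 39, 58]
  XjeIX CGCA/2: at [32, 50] ⇒ [34, 52]

Pooled cuts: [3, 13, 17, 25, 34, 39, 48, 52, 58, 66, 70]

Fragment lengths:
  3→13: 10 bp
  13→17: 4 bp
  17→25: 8 bp
  25→34: 9 bp
  34→39: 5 bp
  39→48: 9 bp
  48→52: 4 bp
  52→58: 6 bp
  58→66: 8 bp
  66→70: 4 bp
  70→3 (wrap): 77-70+3 = 10 bp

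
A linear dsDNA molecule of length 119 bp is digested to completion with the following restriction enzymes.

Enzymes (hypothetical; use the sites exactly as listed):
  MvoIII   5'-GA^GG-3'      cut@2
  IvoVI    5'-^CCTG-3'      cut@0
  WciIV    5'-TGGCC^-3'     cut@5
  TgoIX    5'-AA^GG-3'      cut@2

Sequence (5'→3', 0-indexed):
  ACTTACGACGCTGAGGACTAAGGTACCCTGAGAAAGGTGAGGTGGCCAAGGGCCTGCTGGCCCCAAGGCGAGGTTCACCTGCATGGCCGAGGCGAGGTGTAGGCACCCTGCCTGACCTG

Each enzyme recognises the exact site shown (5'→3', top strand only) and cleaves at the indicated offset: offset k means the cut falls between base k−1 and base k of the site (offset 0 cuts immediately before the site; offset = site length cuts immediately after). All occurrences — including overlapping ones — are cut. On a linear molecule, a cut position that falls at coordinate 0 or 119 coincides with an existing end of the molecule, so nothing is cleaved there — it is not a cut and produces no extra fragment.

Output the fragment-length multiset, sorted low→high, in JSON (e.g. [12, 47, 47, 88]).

[2,2,3,4,4,4,5,5,5,5,5,6,7,7,9,10,11,11,14]

Site scan:
  MvoIII (GAGG, off=2): starts [12, 38, 69, 88, 93] → cuts [14, 40, 71, 90, 95]
  IvoVI (CCTG, off=0): starts [26, 52, 77, 106, 110, 115] → cuts [26, 52, 77, 106, 110, 115]
  WciIV (TGGCC, off=5): starts [42, 57, 83] → cuts [47, 62, 88]
  TgoIX (AAGG, off=2): starts [19, 33, 47, 64] → cuts [21, 35, 49, 66]

Pooled cuts: [14, 21, 26, 35, 40, 47, 49, 52, 62, 66, 71, 77, 88, 90, 95, 106, 110, 115]

Fragment lengths:
  [0,14): 14 bp
  [14,21): 7 bp
  [21,26): 5 bp
  [26,35): 9 bp
  [35,40): 5 bp
  [40,47): 7 bp
  [47,49): 2 bp
  [49,52): 3 bp
  [52,62): 10 bp
  [62,66): 4 bp
  [66,71): 5 bp
  [71,77): 6 bp
  [77,88): 11 bp
  [88,90): 2 bp
  [90,95): 5 bp
  [95,106): 11 bp
  [106,110): 4 bp
  [110,115): 5 bp
  [115,119): 4 bp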